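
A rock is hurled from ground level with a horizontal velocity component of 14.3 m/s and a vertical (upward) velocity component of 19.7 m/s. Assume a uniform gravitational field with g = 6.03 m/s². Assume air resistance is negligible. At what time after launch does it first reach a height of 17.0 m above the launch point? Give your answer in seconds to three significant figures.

1.02 s

Require v_y0 t − ½ g t² = 17.0, i.e. 3.015 t² − 19.70 t + 17.0 = 0.
t = [19.70 ± √(19.70² − 2·6.03·17.0)] / 6.03 = (19.70 ± 13.53) / 6.03, so t = 1.023 s or t = 5.511 s.
The first (ascending) time is 1.023 s.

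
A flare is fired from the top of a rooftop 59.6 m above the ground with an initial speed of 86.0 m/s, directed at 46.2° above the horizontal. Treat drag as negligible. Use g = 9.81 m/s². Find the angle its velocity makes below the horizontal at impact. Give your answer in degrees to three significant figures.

50.0°

vₓ = 86.00 cos 46.2° = 59.52 m/s; v_y0 = 86.00 sin 46.2° = 62.07 m/s.
With up positive and y = 0 at the ground: y(t) = 59.6 + (62.07) t − 4.905 t². Setting y = 0 and taking the positive root: t = [62.07 + √(62.07² + 2·9.81·59.6)] / 9.81 = (62.07 + 70.87) / 9.81 = 13.55 s.
At impact: v_y = v_y0 − g t = −70.87 m/s; vₓ = 59.52 m/s.
Angle below horizontal: arctan(|v_y|/vₓ) = arctan(70.87/59.52) = 49.97°.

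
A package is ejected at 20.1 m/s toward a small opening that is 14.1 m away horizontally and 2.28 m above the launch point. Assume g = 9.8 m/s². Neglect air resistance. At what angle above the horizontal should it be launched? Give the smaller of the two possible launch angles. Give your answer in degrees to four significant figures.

Trajectory: y = x tanθ − g x² (1 + tan²θ)/(2v₀²). With x = 14.1, y = 2.28, v₀ = 20.1, g = 9.80:
2.411 tan²θ − 14.1 tanθ + (4.691) = 0.
tanθ = [14.1 ± √(14.1² − 4 × 2.411 × (4.691))] / (2 × 2.411) = (14.1 ± 12.39) / 4.822, giving tanθ = 0.3542 or 5.493.
θ = 19.50° or 79.68°; the smaller is 19.50°.

19.50°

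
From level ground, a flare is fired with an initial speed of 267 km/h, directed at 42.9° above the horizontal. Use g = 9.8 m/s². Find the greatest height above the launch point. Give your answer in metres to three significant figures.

Convert: 267 km/h = 267/3.6 = 74.17 m/s.
Horizontal component vₓ = 74.17 cos 42.9° = 54.33 m/s; vertical v_y0 = 74.17 sin 42.9° = 50.49 m/s.
At the apex v_y = 0, so H = v_y0²/(2g) = 50.49²/19.60 = 130.0 m.

130 m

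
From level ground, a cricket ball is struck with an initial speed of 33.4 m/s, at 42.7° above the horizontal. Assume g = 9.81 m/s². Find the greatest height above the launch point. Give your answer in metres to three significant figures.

26.1 m

Resolve: vₓ = 33.40 cos 42.7° = 24.55 m/s and v_y0 = 33.40 sin 42.7° = 22.65 m/s.
Maximum height: H = v_y0² / (2g) = 22.65² / (2 × 9.81) = 26.15 m.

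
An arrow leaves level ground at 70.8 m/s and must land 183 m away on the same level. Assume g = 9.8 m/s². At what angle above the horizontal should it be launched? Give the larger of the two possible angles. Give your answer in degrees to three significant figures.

Level-ground range R = v₀² sin(2θ)/g ⇒ sin(2θ) = gR/v₀² = 9.80 × 183 / 70.8² = 0.3578.
2θ = 20.96° or 180° − 20.96° = 159.0°, so θ = 10.48° or 79.52°.
The larger angle is 79.52°.

79.5°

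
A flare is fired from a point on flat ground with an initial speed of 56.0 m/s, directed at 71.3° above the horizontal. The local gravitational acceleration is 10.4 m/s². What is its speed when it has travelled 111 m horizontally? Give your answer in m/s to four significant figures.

21.19 m/s

vₓ = 56.00 cos 71.3° = 17.95 m/s; v_y0 = 56.00 sin 71.3° = 53.04 m/s.
At x = 111 m, t = x/vₓ = 111/17.95 = 6.182 s.
Vertical velocity there: v_y = v_y0 − g t = 53.04 − 10.4 × 6.182 = −11.25 m/s.
Speed: √(vₓ² + v_y²) = √(17.95² + 11.25²) = 21.19 m/s.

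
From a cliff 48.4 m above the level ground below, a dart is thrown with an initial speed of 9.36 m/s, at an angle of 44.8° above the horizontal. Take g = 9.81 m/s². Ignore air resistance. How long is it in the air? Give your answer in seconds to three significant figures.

3.88 s

vₓ = 9.360 cos 44.8° = 6.642 m/s; v_y0 = 9.360 sin 44.8° = 6.595 m/s.
With up positive and y = 0 at the ground: y(t) = 48.4 + (6.595) t − 4.905 t². Setting y = 0 and taking the positive root: t = [6.595 + √(6.595² + 2·9.81·48.4)] / 9.81 = (6.595 + 31.51) / 9.81 = 3.885 s.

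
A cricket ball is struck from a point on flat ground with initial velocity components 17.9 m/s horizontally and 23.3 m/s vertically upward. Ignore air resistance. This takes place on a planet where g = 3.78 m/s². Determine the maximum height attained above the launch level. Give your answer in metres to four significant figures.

71.81 m

At the apex v_y = 0, so H = v_y0²/(2g) = 23.30²/7.560 = 71.81 m.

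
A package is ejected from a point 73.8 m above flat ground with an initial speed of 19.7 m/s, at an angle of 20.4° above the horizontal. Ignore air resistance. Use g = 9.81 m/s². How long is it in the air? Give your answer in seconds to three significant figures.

4.64 s

Horizontal component vₓ = 19.70 cos 20.4° = 18.46 m/s; vertical v_y0 = 19.70 sin 20.4° = 6.867 m/s.
With up positive and y = 0 at the ground: y(t) = 73.8 + (6.867) t − 4.905 t². Setting y = 0 and taking the positive root: t = [6.867 + √(6.867² + 2·9.81·73.8)] / 9.81 = (6.867 + 38.67) / 9.81 = 4.642 s.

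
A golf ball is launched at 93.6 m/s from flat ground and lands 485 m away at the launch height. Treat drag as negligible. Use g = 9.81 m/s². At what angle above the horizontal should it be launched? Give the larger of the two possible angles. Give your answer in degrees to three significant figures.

Level-ground range R = v₀² sin(2θ)/g ⇒ sin(2θ) = gR/v₀² = 9.81 × 485 / 93.6² = 0.5431.
2θ = 32.89° or 180° − 32.89° = 147.1°, so θ = 16.45° or 73.55°.
The larger angle is 73.55°.

73.6°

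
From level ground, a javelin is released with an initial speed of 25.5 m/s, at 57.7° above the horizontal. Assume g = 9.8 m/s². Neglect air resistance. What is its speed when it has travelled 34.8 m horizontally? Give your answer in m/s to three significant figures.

vₓ = 25.50 cos 57.7° = 13.63 m/s; v_y0 = 25.50 sin 57.7° = 21.55 m/s.
Time to reach x = 34.8 m: t = x/vₓ = 34.8/13.63 = 2.554 s.
Vertical velocity there: v_y = v_y0 − g t = 21.55 − 9.80 × 2.554 = −3.474 m/s.
Speed: √(vₓ² + v_y²) = √(13.63² + 3.474²) = 14.06 m/s.

14.1 m/s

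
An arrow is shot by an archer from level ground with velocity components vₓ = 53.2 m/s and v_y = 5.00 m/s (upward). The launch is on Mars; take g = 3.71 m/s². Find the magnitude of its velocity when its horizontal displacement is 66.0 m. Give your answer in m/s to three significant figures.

x = vₓ t ⇒ t = 66.0/53.20 = 1.241 s.
Vertical velocity there: v_y = v_y0 − g t = 5.000 − 3.71 × 1.241 = 0.3974 m/s.
Speed: √(vₓ² + v_y²) = √(53.20² + 0.3974²) = 53.20 m/s.

53.2 m/s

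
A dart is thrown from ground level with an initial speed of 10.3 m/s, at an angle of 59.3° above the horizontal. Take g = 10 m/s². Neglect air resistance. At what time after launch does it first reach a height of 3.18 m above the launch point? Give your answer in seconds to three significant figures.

0.500 s

Resolve: vₓ = 10.30 cos 59.3° = 5.259 m/s and v_y0 = 10.30 sin 59.3° = 8.856 m/s.
Set y = v_y0 t − ½ g t² = 3.18: 5.000 t² − 8.856 t + 3.18 = 0.
t = [8.856 ± √(8.856² − 2·10.0·3.18)] / 10.0 = (8.856 ± 3.852) / 10.0, so t = 0.5005 s or t = 1.271 s.
The first (ascending) time is 0.5005 s.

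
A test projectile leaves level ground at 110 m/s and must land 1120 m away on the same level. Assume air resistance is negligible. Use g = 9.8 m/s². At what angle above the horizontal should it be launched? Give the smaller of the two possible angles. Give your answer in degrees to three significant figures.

32.6°

From R = (v₀²/g) sin 2θ: sin 2θ = 9.80 × 1120 / 12100 = 0.9071.
2θ = 65.11° or 180° − 65.11° = 114.9°, so θ = 32.55° or 57.45°.
The smaller angle is 32.55°.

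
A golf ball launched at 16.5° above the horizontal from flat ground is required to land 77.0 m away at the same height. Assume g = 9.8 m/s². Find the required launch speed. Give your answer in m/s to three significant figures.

37.2 m/s

On level ground R = v₀² sin 2θ / g ⇒ v₀ = √(gR / sin 2θ).
v₀ = √(9.80 × 77.0 / sin 33.00°) = √(754.6 / 0.5446) = √1385.5 = 37.22 m/s.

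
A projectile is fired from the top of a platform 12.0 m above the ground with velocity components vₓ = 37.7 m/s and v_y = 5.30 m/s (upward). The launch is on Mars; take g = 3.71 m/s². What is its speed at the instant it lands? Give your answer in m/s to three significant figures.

Vertical motion (up positive, ground at y = 0): 1.855 t² − (5.300) t − 12.0 = 0, so t = (5.300 + √(5.300² + 2·3.71·12.0)) / 3.71 = (5.300 + 10.82) / 3.71 = 4.346 s.
Vertical velocity at impact: v_y = v_y0 − g t = 5.300 − 3.71 × 4.346 = −10.82 m/s.
Speed: |v| = √(vₓ² + v_y²) = √(37.70² + 10.82²) = 39.22 m/s.

39.2 m/s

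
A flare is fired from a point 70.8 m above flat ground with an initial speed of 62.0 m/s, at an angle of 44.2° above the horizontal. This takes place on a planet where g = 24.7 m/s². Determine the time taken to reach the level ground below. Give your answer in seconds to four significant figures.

4.716 s

Resolve: vₓ = 62.00 cos 44.2° = 44.45 m/s and v_y0 = 62.00 sin 44.2° = 43.22 m/s.
The projectile lands when y = 70.8 + (43.22) t − ½·24.7·t² = 0. Positive root: t = (43.22 + √(43.22² + 2·24.7·70.8)) / 24.7 = (43.22 + 73.25) / 24.7 = 4.716 s.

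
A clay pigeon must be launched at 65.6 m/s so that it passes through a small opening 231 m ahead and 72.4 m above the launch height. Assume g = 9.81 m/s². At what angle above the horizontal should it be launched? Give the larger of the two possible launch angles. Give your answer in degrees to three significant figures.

Trajectory: y = x tanθ − g x² (1 + tan²θ)/(2v₀²). With x = 231, y = 72.4, v₀ = 65.6, g = 9.81:
60.82 tan²θ − 231 tanθ + (133.2) = 0.
tanθ = [231 ± √(231² − 4 × 60.82 × (133.2))] / (2 × 60.82) = (231 ± 144.7) / 121.6, giving tanθ = 0.7091 or 3.089.
θ = 35.34° or 72.06°; the larger is 72.06°.

72.1°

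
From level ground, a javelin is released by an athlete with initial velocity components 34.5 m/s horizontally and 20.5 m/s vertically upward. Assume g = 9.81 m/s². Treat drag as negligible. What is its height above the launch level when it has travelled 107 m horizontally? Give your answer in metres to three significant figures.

16.4 m

At x = 107 m, t = x/vₓ = 107/34.50 = 3.101 s.
Height: y = v_y0 t − ½ g t² = 20.50 × 3.101 − 4.905 × 3.101² = 63.58 − 47.18 = 16.40 m.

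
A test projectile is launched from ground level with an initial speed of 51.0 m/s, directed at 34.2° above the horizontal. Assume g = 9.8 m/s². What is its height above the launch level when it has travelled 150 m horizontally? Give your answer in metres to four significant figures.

39.98 m

Components: vₓ = 51.00 cos 34.2° = 42.18 m/s, v_y0 = 51.00 sin 34.2° = 28.67 m/s.
x = vₓ t ⇒ t = 150/42.18 = 3.556 s.
Height: y = v_y0 t − ½ g t² = 28.67 × 3.556 − 4.900 × 3.556² = 101.9 − 61.96 = 39.98 m.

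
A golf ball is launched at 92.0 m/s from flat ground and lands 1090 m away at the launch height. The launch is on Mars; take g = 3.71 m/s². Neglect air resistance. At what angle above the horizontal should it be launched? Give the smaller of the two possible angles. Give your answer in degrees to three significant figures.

14.3°

Level-ground range R = v₀² sin(2θ)/g ⇒ sin(2θ) = gR/v₀² = 3.71 × 1090 / 92.0² = 0.4778.
2θ = 28.54° or 180° − 28.54° = 151.5°, so θ = 14.27° or 75.73°.
The smaller angle is 14.27°.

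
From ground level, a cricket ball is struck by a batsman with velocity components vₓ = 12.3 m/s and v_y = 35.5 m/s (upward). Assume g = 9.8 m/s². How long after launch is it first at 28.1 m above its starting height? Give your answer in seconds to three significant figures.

Set y = v_y0 t − ½ g t² = 28.1: 4.900 t² − 35.50 t + 28.1 = 0.
t = [35.50 ± √(35.50² − 2·9.80·28.1)] / 9.80 = (35.50 ± 26.64) / 9.80, so t = 0.9045 s or t = 6.340 s.
The first (ascending) time is 0.9045 s.

0.904 s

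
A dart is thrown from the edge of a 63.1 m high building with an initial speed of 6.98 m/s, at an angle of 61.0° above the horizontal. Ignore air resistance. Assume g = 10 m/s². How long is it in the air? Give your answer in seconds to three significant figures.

Horizontal component vₓ = 6.980 cos 61.0° = 3.384 m/s; vertical v_y0 = 6.980 sin 61.0° = 6.105 m/s.
Vertical motion (up positive, ground at y = 0): 5.000 t² − (6.105) t − 63.1 = 0, so t = (6.105 + √(6.105² + 2·10.0·63.1)) / 10.0 = (6.105 + 36.05) / 10.0 = 4.215 s.

4.22 s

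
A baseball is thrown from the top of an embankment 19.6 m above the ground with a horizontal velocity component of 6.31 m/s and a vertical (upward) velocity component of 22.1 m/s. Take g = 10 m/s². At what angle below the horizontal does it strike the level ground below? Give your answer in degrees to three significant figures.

78.0°

The projectile lands when y = 19.6 + (22.10) t − ½·10.0·t² = 0. Positive root: t = (22.10 + √(22.10² + 2·10.0·19.6)) / 10.0 = (22.10 + 29.67) / 10.0 = 5.177 s.
At impact: v_y = v_y0 − g t = −29.67 m/s; vₓ = 6.310 m/s.
Angle below horizontal: arctan(|v_y|/vₓ) = arctan(29.67/6.310) = 77.99°.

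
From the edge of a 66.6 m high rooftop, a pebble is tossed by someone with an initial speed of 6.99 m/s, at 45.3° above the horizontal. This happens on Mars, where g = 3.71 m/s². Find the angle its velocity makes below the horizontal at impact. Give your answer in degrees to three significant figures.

Resolve: vₓ = 6.990 cos 45.3° = 4.917 m/s and v_y0 = 6.990 sin 45.3° = 4.968 m/s.
The projectile lands when y = 66.6 + (4.968) t − ½·3.71·t² = 0. Positive root: t = (4.968 + √(4.968² + 2·3.71·66.6)) / 3.71 = (4.968 + 22.78) / 3.71 = 7.479 s.
At impact: v_y = v_y0 − g t = −22.78 m/s; vₓ = 4.917 m/s.
Angle below horizontal: arctan(|v_y|/vₓ) = arctan(22.78/4.917) = 77.82°.

77.8°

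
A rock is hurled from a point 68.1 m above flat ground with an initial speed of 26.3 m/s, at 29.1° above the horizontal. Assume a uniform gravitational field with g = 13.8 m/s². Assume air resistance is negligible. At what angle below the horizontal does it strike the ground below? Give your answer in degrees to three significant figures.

vₓ = 26.30 cos 29.1° = 22.98 m/s; v_y0 = 26.30 sin 29.1° = 12.79 m/s.
The projectile lands when y = 68.1 + (12.79) t − ½·13.8·t² = 0. Positive root: t = (12.79 + √(12.79² + 2·13.8·68.1)) / 13.8 = (12.79 + 45.20) / 13.8 = 4.202 s.
At impact: v_y = v_y0 − g t = −45.20 m/s; vₓ = 22.98 m/s.
Angle below horizontal: arctan(|v_y|/vₓ) = arctan(45.20/22.98) = 63.05°.

63.1°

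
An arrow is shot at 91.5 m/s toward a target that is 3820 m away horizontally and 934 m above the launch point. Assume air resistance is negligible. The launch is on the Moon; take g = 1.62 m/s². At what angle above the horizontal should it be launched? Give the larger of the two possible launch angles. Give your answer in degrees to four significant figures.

Trajectory: y = x tanθ − g x² (1 + tan²θ)/(2v₀²). With x = 3820, y = 934, v₀ = 91.5, g = 1.62:
1412 tan²θ − 3820 tanθ + (2346) = 0.
tanθ = [3820 ± √(3820² − 4 × 1412 × (2346))] / (2 × 1412) = (3820 ± 1160) / 2824, giving tanθ = 0.9421 or 1.764.
θ = 43.29° or 60.45°; the larger is 60.45°.

60.45°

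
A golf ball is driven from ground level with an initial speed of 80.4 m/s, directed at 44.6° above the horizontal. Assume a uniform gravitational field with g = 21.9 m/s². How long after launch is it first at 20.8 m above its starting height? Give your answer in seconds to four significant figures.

vₓ = 80.40 cos 44.6° = 57.25 m/s; v_y0 = 80.40 sin 44.6° = 56.45 m/s.
Set y = v_y0 t − ½ g t² = 20.8: 10.95 t² − 56.45 t + 20.8 = 0.
Quadratic formula: t = (56.45 ± √2275.9) / 21.9 = (56.45 ± 47.71) / 21.9 → t = 0.3994 s or 4.756 s.
The first (ascending) time is 0.3994 s.

0.3994 s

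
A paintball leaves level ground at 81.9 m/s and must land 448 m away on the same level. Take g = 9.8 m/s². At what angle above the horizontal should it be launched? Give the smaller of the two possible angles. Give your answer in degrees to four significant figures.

R = v₀² sin 2θ / g gives sin 2θ = gR/v₀² = 9.80·448/81.9² = 0.6545.
2θ = 40.88° or 180° − 40.88° = 139.1°, so θ = 20.44° or 69.56°.
The smaller angle is 20.44°.

20.44°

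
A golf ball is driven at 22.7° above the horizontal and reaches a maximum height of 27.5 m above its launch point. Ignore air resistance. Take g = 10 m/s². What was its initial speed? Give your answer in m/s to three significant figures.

At the peak v_y = 0, so v_y0 = √(2gH) = √(2 × 10.0 × 27.5) = 23.45 m/s.
v_y0 = v₀ sin θ ⇒ v₀ = 23.45 / sin 22.7° = 60.77 m/s.

60.8 m/s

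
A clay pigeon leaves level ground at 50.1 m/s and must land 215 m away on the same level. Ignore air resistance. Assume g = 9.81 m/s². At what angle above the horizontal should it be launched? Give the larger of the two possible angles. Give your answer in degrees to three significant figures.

61.4°

From R = (v₀²/g) sin 2θ: sin 2θ = 9.81 × 215 / 2510.0 = 0.8403.
2θ = 57.17° or 180° − 57.17° = 122.8°, so θ = 28.59° or 61.41°.
The larger angle is 61.41°.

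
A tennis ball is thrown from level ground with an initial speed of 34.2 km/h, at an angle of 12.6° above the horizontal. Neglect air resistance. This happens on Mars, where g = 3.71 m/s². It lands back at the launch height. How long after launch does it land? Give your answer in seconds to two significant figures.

Convert: 34.2 km/h = 34.2/3.6 = 9.500 m/s.
Resolve: vₓ = 9.500 cos 12.6° = 9.271 m/s and v_y0 = 9.500 sin 12.6° = 2.072 m/s.
Time of flight on level ground: T = 2 v_y0 / g = 2 × 2.072 / 3.71 = 1.117 s.

1.1 s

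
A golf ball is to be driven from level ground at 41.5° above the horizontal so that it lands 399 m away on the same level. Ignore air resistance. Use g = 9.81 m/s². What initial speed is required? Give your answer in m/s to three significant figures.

Level-ground range: R = v₀² sin(2θ)/g, so v₀ = √(gR / sin 2θ).
v₀ = √(9.81 × 399 / sin 83.00°) = √(3914 / 0.9925) = √3943.6 = 62.80 m/s.

62.8 m/s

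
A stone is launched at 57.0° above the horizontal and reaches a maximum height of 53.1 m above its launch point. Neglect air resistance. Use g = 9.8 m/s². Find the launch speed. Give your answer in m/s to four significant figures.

At the peak v_y = 0, so v_y0 = √(2gH) = √(2 × 9.80 × 53.1) = 32.26 m/s.
v_y0 = v₀ sin θ ⇒ v₀ = 32.26 / sin 57.0° = 38.47 m/s.

38.47 m/s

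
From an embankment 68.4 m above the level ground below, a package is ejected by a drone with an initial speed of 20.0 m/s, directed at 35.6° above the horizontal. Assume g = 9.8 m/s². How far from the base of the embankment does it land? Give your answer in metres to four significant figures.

83.08 m

vₓ = 20.00 cos 35.6° = 16.26 m/s; v_y0 = 20.00 sin 35.6° = 11.64 m/s.
With up positive and y = 0 at the ground: y(t) = 68.4 + (11.64) t − 4.900 t². Setting y = 0 and taking the positive root: t = [11.64 + √(11.64² + 2·9.80·68.4)] / 9.80 = (11.64 + 38.42) / 9.80 = 5.109 s.
Horizontal distance: R = vₓ t = 16.26 × 5.109 = 83.08 m.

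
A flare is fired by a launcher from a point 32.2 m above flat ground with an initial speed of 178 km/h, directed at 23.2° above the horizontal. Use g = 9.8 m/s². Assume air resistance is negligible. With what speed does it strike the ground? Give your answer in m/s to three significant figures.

55.5 m/s

Convert: 178 km/h = 178/3.6 = 49.44 m/s.
Resolve: vₓ = 49.44 cos 23.2° = 45.45 m/s and v_y0 = 49.44 sin 23.2° = 19.48 m/s.
Vertical motion (up positive, ground at y = 0): 4.900 t² − (19.48) t − 32.2 = 0, so t = (19.48 + √(19.48² + 2·9.80·32.2)) / 9.80 = (19.48 + 31.79) / 9.80 = 5.231 s.
Vertical velocity at impact: v_y = v_y0 − g t = 19.48 − 9.80 × 5.231 = −31.79 m/s.
Speed: |v| = √(vₓ² + v_y²) = √(45.45² + 31.79²) = 55.46 m/s.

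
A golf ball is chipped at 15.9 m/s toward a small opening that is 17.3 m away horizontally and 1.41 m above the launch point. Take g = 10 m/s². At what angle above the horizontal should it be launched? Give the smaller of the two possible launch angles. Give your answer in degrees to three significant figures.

Trajectory: y = x tanθ − g x² (1 + tan²θ)/(2v₀²). With x = 17.3, y = 1.41, v₀ = 15.9, g = 10.0:
5.919 tan²θ − 17.3 tanθ + (7.329) = 0.
tanθ = [17.3 ± √(17.3² − 4 × 5.919 × (7.329))] / (2 × 5.919) = (17.3 ± 11.21) / 11.84, giving tanθ = 0.5141 or 2.409.
θ = 27.21° or 67.45°; the smaller is 27.21°.

27.2°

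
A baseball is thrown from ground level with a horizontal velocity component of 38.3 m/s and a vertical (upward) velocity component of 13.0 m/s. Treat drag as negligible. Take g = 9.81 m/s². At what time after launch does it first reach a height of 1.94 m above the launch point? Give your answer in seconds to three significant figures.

0.159 s

Height y(t) = 13.00 t − 4.905 t² = 1.94 gives 4.905 t² − 13.00 t + 1.94 = 0.
t = [13.00 ± √(13.00² − 2·9.81·1.94)] / 9.81 = (13.00 ± 11.44) / 9.81, so t = 0.1587 s or t = 2.492 s.
The first (ascending) time is 0.1587 s.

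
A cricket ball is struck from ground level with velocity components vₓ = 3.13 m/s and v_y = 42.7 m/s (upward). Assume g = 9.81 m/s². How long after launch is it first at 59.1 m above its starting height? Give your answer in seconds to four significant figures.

1.726 s

Require v_y0 t − ½ g t² = 59.1, i.e. 4.905 t² − 42.70 t + 59.1 = 0.
t = [42.70 ± √(42.70² − 2·9.81·59.1)] / 9.81 = (42.70 ± 25.76) / 9.81, so t = 1.726 s or t = 6.979 s.
The first (ascending) time is 1.726 s.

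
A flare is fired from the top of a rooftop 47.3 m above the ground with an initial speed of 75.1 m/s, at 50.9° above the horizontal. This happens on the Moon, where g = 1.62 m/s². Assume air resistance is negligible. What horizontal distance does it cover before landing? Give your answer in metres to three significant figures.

Horizontal component vₓ = 75.10 cos 50.9° = 47.36 m/s; vertical v_y0 = 75.10 sin 50.9° = 58.28 m/s.
Vertical motion (up positive, ground at y = 0): 0.8100 t² − (58.28) t − 47.3 = 0, so t = (58.28 + √(58.28² + 2·1.62·47.3)) / 1.62 = (58.28 + 59.58) / 1.62 = 72.75 s.
Horizontal distance: R = vₓ t = 47.36 × 72.75 = 3446 m.

3450 m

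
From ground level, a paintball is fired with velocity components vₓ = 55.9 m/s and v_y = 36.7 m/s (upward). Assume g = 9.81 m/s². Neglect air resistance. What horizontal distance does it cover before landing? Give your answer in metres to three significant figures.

Time aloft: T = 2 v_y0 / g = 2 × 36.70 / 9.81 = 7.482 s.
Range: R = vₓ T = 55.90 × 7.482 = 418.3 m.

418 m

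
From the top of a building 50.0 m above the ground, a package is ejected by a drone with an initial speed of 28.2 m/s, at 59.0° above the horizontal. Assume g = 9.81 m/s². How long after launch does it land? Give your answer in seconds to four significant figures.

6.497 s

Components: vₓ = 28.20 cos 59.0° = 14.52 m/s, v_y0 = 28.20 sin 59.0° = 24.17 m/s.
Vertical motion (up positive, ground at y = 0): 4.905 t² − (24.17) t − 50.0 = 0, so t = (24.17 + √(24.17² + 2·9.81·50.0)) / 9.81 = (24.17 + 39.56) / 9.81 = 6.497 s.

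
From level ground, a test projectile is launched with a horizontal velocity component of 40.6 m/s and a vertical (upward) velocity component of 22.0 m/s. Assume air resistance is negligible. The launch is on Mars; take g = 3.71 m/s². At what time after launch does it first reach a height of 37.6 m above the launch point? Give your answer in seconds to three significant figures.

2.07 s

Set y = v_y0 t − ½ g t² = 37.6: 1.855 t² − 22.00 t + 37.6 = 0.
Quadratic formula: t = (22.00 ± √205.01) / 3.71 = (22.00 ± 14.32) / 3.71 → t = 2.071 s or 9.789 s.
The first (ascending) time is 2.071 s.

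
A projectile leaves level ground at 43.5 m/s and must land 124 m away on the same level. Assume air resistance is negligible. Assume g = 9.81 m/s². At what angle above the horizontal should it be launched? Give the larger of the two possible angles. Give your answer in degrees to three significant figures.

Level-ground range R = v₀² sin(2θ)/g ⇒ sin(2θ) = gR/v₀² = 9.81 × 124 / 43.5² = 0.6429.
2θ = 40.00° or 180° − 40.00° = 140.0°, so θ = 20.00° or 70.00°.
The larger angle is 70.00°.

70.0°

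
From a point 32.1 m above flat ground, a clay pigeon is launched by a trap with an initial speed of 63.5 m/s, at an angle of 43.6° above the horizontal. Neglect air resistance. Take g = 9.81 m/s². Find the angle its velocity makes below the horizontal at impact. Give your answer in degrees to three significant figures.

47.7°

Components: vₓ = 63.50 cos 43.6° = 45.98 m/s, v_y0 = 63.50 sin 43.6° = 43.79 m/s.
The projectile lands when y = 32.1 + (43.79) t − ½·9.81·t² = 0. Positive root: t = (43.79 + √(43.79² + 2·9.81·32.1)) / 9.81 = (43.79 + 50.47) / 9.81 = 9.609 s.
At impact: v_y = v_y0 − g t = −50.47 m/s; vₓ = 45.98 m/s.
Angle below horizontal: arctan(|v_y|/vₓ) = arctan(50.47/45.98) = 47.66°.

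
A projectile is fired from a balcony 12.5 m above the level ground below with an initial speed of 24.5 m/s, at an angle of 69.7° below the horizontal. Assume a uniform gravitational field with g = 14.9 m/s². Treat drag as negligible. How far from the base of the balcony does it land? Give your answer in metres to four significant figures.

4.010 m

vₓ = 24.50 cos 69.7° = 8.500 m/s; v_y0 = −22.98 m/s (downward).
With up positive and y = 0 at the ground: y(t) = 12.5 + (−22.98) t − 7.450 t². Setting y = 0 and taking the positive root: t = [−22.98 + √(22.98² + 2·14.9·12.5)] / 14.9 = (−22.98 + 30.01) / 14.9 = 0.4718 s.
Horizontal distance: R = vₓ t = 8.500 × 0.4718 = 4.010 m.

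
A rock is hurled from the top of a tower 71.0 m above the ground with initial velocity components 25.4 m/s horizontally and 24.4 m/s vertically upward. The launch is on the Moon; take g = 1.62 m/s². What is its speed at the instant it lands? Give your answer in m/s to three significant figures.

The projectile lands when y = 71.0 + (24.40) t − ½·1.62·t² = 0. Positive root: t = (24.40 + √(24.40² + 2·1.62·71.0)) / 1.62 = (24.40 + 28.73) / 1.62 = 32.80 s.
Vertical velocity at impact: v_y = v_y0 − g t = 24.40 − 1.62 × 32.80 = −28.73 m/s.
Speed: |v| = √(vₓ² + v_y²) = √(25.40² + 28.73²) = 38.35 m/s.

38.3 m/s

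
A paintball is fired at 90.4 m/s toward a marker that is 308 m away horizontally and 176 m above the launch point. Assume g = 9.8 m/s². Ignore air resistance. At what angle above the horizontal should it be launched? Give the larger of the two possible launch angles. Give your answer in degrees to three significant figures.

Trajectory: y = x tanθ − g x² (1 + tan²θ)/(2v₀²). With x = 308, y = 176, v₀ = 90.4, g = 9.80:
56.88 tan²θ − 308 tanθ + (232.9) = 0.
tanθ = [308 ± √(308² − 4 × 56.88 × (232.9))] / (2 × 56.88) = (308 ± 204.6) / 113.8, giving tanθ = 0.9085 or 4.506.
θ = 42.26° or 77.49°; the larger is 77.49°.

77.5°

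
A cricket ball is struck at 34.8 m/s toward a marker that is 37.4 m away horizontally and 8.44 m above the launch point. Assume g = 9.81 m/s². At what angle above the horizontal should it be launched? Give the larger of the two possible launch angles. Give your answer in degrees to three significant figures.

Trajectory: y = x tanθ − g x² (1 + tan²θ)/(2v₀²). With x = 37.4, y = 8.44, v₀ = 34.8, g = 9.81:
5.665 tan²θ − 37.4 tanθ + (14.11) = 0.
tanθ = [37.4 ± √(37.4² − 4 × 5.665 × (14.11))] / (2 × 5.665) = (37.4 ± 32.85) / 11.33, giving tanθ = 0.4016 or 6.200.
θ = 21.88° or 80.84°; the larger is 80.84°.

80.8°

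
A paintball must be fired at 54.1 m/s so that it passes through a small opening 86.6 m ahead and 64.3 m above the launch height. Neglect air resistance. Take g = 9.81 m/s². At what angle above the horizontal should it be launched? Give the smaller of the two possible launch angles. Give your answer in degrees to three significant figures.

Trajectory: y = x tanθ − g x² (1 + tan²θ)/(2v₀²). With x = 86.6, y = 64.3, v₀ = 54.1, g = 9.81:
12.57 tan²θ − 86.6 tanθ + (76.87) = 0.
tanθ = [86.6 ± √(86.6² − 4 × 12.57 × (76.87))] / (2 × 12.57) = (86.6 ± 60.29) / 25.14, giving tanθ = 1.047 or 5.844.
θ = 46.30° or 80.29°; the smaller is 46.30°.

46.3°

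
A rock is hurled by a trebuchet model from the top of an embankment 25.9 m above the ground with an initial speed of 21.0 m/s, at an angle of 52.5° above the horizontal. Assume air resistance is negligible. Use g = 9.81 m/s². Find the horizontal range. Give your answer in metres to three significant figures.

58.2 m

Horizontal component vₓ = 21.00 cos 52.5° = 12.78 m/s; vertical v_y0 = 21.00 sin 52.5° = 16.66 m/s.
With up positive and y = 0 at the ground: y(t) = 25.9 + (16.66) t − 4.905 t². Setting y = 0 and taking the positive root: t = [16.66 + √(16.66² + 2·9.81·25.9)] / 9.81 = (16.66 + 28.03) / 9.81 = 4.556 s.
Horizontal distance: R = vₓ t = 12.78 × 4.556 = 58.24 m.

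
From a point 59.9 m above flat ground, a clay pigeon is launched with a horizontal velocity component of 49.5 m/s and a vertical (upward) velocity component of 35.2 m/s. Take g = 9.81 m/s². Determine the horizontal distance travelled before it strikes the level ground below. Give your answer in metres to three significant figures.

Vertical motion (up positive, ground at y = 0): 4.905 t² − (35.20) t − 59.9 = 0, so t = (35.20 + √(35.20² + 2·9.81·59.9)) / 9.81 = (35.20 + 49.14) / 9.81 = 8.597 s.
Horizontal distance: R = vₓ t = 49.50 × 8.597 = 425.5 m.

426 m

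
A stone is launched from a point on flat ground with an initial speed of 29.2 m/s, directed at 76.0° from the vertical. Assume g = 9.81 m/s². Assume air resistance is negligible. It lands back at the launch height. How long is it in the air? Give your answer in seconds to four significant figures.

1.440 s

Horizontal component vₓ = 29.20 sin 76.0° = 28.33 m/s; vertical v_y0 = 29.20 cos 76.0° = 7.064 m/s.
Landing at launch height ⇒ T = 2 v_y0 / g = 2 × 7.064 / 9.81 = 1.440 s.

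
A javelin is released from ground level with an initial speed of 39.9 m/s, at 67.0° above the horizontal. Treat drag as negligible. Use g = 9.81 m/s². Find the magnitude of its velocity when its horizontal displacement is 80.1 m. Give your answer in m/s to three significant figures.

20.7 m/s

Horizontal component vₓ = 39.90 cos 67.0° = 15.59 m/s; vertical v_y0 = 39.90 sin 67.0° = 36.73 m/s.
Time to reach x = 80.1 m: t = x/vₓ = 80.1/15.59 = 5.138 s.
Vertical velocity there: v_y = v_y0 − g t = 36.73 − 9.81 × 5.138 = −13.67 m/s.
Speed: √(vₓ² + v_y²) = √(15.59² + 13.67²) = 20.74 m/s.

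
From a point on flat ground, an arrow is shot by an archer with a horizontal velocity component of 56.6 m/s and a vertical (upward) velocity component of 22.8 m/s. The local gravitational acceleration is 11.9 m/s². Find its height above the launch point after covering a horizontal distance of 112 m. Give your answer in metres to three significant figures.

21.8 m

At x = 112 m, t = x/vₓ = 112/56.60 = 1.979 s.
Height: y = v_y0 t − ½ g t² = 22.80 × 1.979 − 5.950 × 1.979² = 45.12 − 23.30 = 21.82 m.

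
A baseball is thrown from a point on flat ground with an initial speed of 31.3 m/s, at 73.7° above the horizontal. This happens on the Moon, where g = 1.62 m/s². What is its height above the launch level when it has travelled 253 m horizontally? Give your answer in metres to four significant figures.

193.4 m

Components: vₓ = 31.30 cos 73.7° = 8.785 m/s, v_y0 = 31.30 sin 73.7° = 30.04 m/s.
Time to reach x = 253 m: t = x/vₓ = 253/8.785 = 28.80 s.
Height: y = v_y0 t − ½ g t² = 30.04 × 28.80 − 0.8100 × 28.80² = 865.2 − 671.8 = 193.4 m.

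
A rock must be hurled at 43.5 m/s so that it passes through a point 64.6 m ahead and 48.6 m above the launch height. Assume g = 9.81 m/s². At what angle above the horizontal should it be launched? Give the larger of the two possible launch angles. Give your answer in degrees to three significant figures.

78.3°

Trajectory: y = x tanθ − g x² (1 + tan²θ)/(2v₀²). With x = 64.6, y = 48.6, v₀ = 43.5, g = 9.81:
10.82 tan²θ − 64.6 tanθ + (59.42) = 0.
tanθ = [64.6 ± √(64.6² − 4 × 10.82 × (59.42))] / (2 × 10.82) = (64.6 ± 40.03) / 21.63, giving tanθ = 1.136 or 4.836.
θ = 48.64° or 78.32°; the larger is 78.32°.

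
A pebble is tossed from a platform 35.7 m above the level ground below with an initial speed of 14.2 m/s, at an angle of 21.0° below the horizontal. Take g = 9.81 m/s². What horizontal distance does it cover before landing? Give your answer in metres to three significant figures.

29.5 m

vₓ = 14.20 cos 21.0° = 13.26 m/s; v_y0 = −5.089 m/s (downward).
Vertical motion (up positive, ground at y = 0): 4.905 t² − (−5.089) t − 35.7 = 0, so t = (−5.089 + √(5.089² + 2·9.81·35.7)) / 9.81 = (−5.089 + 26.95) / 9.81 = 2.229 s.
Horizontal distance: R = vₓ t = 13.26 × 2.229 = 29.54 m.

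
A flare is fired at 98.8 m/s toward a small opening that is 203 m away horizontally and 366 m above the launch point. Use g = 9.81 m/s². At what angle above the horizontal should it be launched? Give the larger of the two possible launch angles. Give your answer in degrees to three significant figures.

82.1°

Trajectory: y = x tanθ − g x² (1 + tan²θ)/(2v₀²). With x = 203, y = 366, v₀ = 98.8, g = 9.81:
20.71 tan²θ − 203 tanθ + (386.7) = 0.
tanθ = [203 ± √(203² − 4 × 20.71 × (386.7))] / (2 × 20.71) = (203 ± 95.81) / 41.41, giving tanθ = 2.588 or 7.215.
θ = 68.88° or 82.11°; the larger is 82.11°.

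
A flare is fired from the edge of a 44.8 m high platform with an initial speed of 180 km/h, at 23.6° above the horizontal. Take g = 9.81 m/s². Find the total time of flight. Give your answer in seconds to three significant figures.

Convert: 180 km/h = 180/3.6 = 50.00 m/s.
vₓ = 50.00 cos 23.6° = 45.82 m/s; v_y0 = 50.00 sin 23.6° = 20.02 m/s.
Vertical motion (up positive, ground at y = 0): 4.905 t² − (20.02) t − 44.8 = 0, so t = (20.02 + √(20.02² + 2·9.81·44.8)) / 9.81 = (20.02 + 35.77) / 9.81 = 5.687 s.

5.69 s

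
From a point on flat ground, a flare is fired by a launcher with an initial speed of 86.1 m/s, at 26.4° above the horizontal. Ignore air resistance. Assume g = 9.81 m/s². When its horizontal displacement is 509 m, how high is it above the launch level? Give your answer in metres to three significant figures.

39.0 m

Horizontal component vₓ = 86.10 cos 26.4° = 77.12 m/s; vertical v_y0 = 86.10 sin 26.4° = 38.28 m/s.
x = vₓ t ⇒ t = 509/77.12 = 6.600 s.
Height: y = v_y0 t − ½ g t² = 38.28 × 6.600 − 4.905 × 6.600² = 252.7 − 213.7 = 39.01 m.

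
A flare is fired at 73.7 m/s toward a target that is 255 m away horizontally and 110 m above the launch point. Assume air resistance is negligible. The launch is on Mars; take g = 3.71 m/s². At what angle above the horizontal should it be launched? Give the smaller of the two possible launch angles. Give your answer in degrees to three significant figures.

28.6°

Trajectory: y = x tanθ − g x² (1 + tan²θ)/(2v₀²). With x = 255, y = 110, v₀ = 73.7, g = 3.71:
22.21 tan²θ − 255 tanθ + (132.2) = 0.
tanθ = [255 ± √(255² − 4 × 22.21 × (132.2))] / (2 × 22.21) = (255 ± 230.8) / 44.41, giving tanθ = 0.5443 or 10.94.
θ = 28.56° or 84.78°; the smaller is 28.56°.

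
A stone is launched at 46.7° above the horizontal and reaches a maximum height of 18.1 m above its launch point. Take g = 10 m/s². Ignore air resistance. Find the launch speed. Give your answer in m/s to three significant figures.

26.1 m/s

At the peak v_y = 0, so v_y0 = √(2gH) = √(2 × 10.0 × 18.1) = 19.03 m/s.
v_y0 = v₀ sin θ ⇒ v₀ = 19.03 / sin 46.7° = 26.14 m/s.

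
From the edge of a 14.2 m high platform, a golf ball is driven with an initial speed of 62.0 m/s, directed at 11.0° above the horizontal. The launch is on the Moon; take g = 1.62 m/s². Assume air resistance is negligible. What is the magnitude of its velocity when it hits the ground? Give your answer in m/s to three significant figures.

62.4 m/s

Components: vₓ = 62.00 cos 11.0° = 60.86 m/s, v_y0 = 62.00 sin 11.0° = 11.83 m/s.
The projectile lands when y = 14.2 + (11.83) t − ½·1.62·t² = 0. Positive root: t = (11.83 + √(11.83² + 2·1.62·14.2)) / 1.62 = (11.83 + 13.64) / 1.62 = 15.72 s.
Vertical velocity at impact: v_y = v_y0 − g t = 11.83 − 1.62 × 15.72 = −13.64 m/s.
Speed: |v| = √(vₓ² + v_y²) = √(60.86² + 13.64²) = 62.37 m/s.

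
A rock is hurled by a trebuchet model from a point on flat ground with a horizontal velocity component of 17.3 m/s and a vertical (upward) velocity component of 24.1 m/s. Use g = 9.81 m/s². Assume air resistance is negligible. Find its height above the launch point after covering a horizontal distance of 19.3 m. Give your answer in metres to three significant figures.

20.8 m

At x = 19.3 m, t = x/vₓ = 19.3/17.30 = 1.116 s.
Height: y = v_y0 t − ½ g t² = 24.10 × 1.116 − 4.905 × 1.116² = 26.89 − 6.105 = 20.78 m.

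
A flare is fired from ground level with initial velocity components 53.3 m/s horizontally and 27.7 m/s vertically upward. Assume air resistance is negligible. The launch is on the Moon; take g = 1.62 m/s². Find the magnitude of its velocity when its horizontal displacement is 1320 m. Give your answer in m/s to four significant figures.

54.73 m/s

Time to reach x = 1320 m: t = x/vₓ = 1320/53.30 = 24.77 s.
Vertical velocity there: v_y = v_y0 − g t = 27.70 − 1.62 × 24.77 = −12.42 m/s.
Speed: √(vₓ² + v_y²) = √(53.30² + 12.42²) = 54.73 m/s.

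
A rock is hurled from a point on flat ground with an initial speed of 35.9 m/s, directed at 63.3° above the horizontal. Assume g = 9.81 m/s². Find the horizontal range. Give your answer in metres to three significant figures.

vₓ = 35.90 cos 63.3° = 16.13 m/s; v_y0 = 35.90 sin 63.3° = 32.07 m/s.
Time aloft: T = 2 v_y0 / g = 2 × 32.07 / 9.81 = 6.539 s.
Horizontal distance R = vₓ T = 16.13 × 6.539 = 105.5 m.

105 m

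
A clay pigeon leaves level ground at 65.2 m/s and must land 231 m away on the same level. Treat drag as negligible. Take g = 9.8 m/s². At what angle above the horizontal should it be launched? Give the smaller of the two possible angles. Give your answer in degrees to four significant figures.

Level-ground range R = v₀² sin(2θ)/g ⇒ sin(2θ) = gR/v₀² = 9.80 × 231 / 65.2² = 0.5325.
2θ = 32.18° or 180° − 32.18° = 147.8°, so θ = 16.09° or 73.91°.
The smaller angle is 16.09°.

16.09°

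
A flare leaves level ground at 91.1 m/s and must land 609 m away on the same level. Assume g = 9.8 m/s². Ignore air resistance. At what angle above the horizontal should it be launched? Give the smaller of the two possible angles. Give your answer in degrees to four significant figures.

22.99°

Level-ground range R = v₀² sin(2θ)/g ⇒ sin(2θ) = gR/v₀² = 9.80 × 609 / 91.1² = 0.7191.
2θ = 45.98° or 180° − 45.98° = 134.0°, so θ = 22.99° or 67.01°.
The smaller angle is 22.99°.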